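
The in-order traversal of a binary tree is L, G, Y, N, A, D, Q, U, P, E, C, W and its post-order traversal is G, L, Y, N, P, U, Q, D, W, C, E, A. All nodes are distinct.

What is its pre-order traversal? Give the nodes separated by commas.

A, N, Y, L, G, E, D, Q, U, P, C, W

The last element of post-order is the root; it splits in-order into left and right subtrees.
Root A: left subtree has 4 nodes {L, G, Y, N}, right has 7 {D, Q, U, P, E, C, W}.
  Root N: left subtree has 3 nodes {L, G, Y}, right has 0 { }.
    Root Y: left subtree has 2 nodes {L, G}, right has 0 { }.
      Root L: left subtree has 0 nodes { }, right has 1 {G}.
  Root E: left subtree has 4 nodes {D, Q, U, P}, right has 2 {C, W}.
    Root D: left subtree has 0 nodes { }, right has 3 {Q, U, P}.
      Root Q: left subtree has 0 nodes { }, right has 2 {U, P}.
        Root U: left subtree has 0 nodes { }, right has 1 {P}.
    Root C: left subtree has 0 nodes { }, right has 1 {W}.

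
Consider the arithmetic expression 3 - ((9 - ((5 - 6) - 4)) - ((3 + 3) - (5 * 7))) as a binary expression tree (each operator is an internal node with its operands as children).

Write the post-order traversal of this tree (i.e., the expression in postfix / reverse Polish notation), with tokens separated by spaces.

3 9 5 6 - 4 - - 3 3 + 5 7 * - - -

Post-order on an expression tree gives postfix notation: for each operator, emit left operand, right operand, then the operator.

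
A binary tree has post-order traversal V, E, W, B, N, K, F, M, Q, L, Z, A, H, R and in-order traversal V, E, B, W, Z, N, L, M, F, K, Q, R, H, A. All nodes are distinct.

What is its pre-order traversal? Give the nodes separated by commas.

R, Z, B, E, V, W, L, N, Q, M, F, K, H, A

The last element of post-order is the root; it splits in-order into left and right subtrees.
Root R: left subtree has 11 nodes {V, E, B, W, Z, N, L, M, F, K, Q}, right has 2 {H, A}.
  Root Z: left subtree has 4 nodes {V, E, B, W}, right has 6 {N, L, M, F, K, Q}.
    Root B: left subtree has 2 nodes {V, E}, right has 1 {W}.
      Root E: left subtree has 1 node {V}, right has 0 { }.
    Root L: left subtree has 1 node {N}, right has 4 {M, F, K, Q}.
      Root Q: left subtree has 3 nodes {M, F, K}, right has 0 { }.
        Root M: left subtree has 0 nodes { }, right has 2 {F, K}.
          Root F: left subtree has 0 nodes { }, right has 1 {K}.
  Root H: left subtree has 0 nodes { }, right has 1 {A}.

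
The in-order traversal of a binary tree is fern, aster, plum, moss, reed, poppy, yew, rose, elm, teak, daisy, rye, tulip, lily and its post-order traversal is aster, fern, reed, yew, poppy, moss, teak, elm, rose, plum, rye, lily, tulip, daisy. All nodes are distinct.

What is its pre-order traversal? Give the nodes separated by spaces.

The last element of post-order is the root; it splits in-order into left and right subtrees.
Root daisy: left subtree has 10 nodes {fern, aster, plum, moss, reed, poppy, yew, rose, elm, teak}, right has 3 {rye, tulip, lily}.
  Root plum: left subtree has 2 nodes {fern, aster}, right has 7 {moss, reed, poppy, yew, rose, elm, teak}.
    Root fern: left subtree has 0 nodes { }, right has 1 {aster}.
    Root rose: left subtree has 4 nodes {moss, reed, poppy, yew}, right has 2 {elm, teak}.
      Root moss: left subtree has 0 nodes { }, right has 3 {reed, poppy, yew}.
        Root poppy: left subtree has 1 node {reed}, right has 1 {yew}.
      Root elm: left subtree has 0 nodes { }, right has 1 {teak}.
  Root tulip: left subtree has 1 node {rye}, right has 1 {lily}.

daisy plum fern aster rose moss poppy reed yew elm teak tulip rye lily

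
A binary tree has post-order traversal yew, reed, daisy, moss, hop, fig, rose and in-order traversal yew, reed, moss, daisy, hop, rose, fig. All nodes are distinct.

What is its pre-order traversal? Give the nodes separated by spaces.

The last element of post-order is the root; it splits in-order into left and right subtrees.
Root rose: left subtree has 5 nodes {yew, reed, moss, daisy, hop}, right has 1 {fig}.
  Root hop: left subtree has 4 nodes {yew, reed, moss, daisy}, right has 0 { }.
    Root moss: left subtree has 2 nodes {yew, reed}, right has 1 {daisy}.
      Root reed: left subtree has 1 node {yew}, right has 0 { }.

rose hop moss reed yew daisy fig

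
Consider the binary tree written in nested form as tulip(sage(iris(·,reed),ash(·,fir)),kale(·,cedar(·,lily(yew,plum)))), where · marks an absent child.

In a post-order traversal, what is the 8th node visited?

lily

Post-order visits the left subtree, then the right subtree, then the node.
At tulip: go left to sage.
  At sage: go left to iris.
    At iris: no left child.
    At iris: go right to reed.
      reed is a leaf — visit reed.
    Visit iris.
  At sage: go right to ash.
    At ash: no left child.
    At ash: go right to fir.
      fir is a leaf — visit fir.
    Visit ash.
  Visit sage.
At tulip: go right to kale.
  At kale: no left child.
  At kale: go right to cedar.
    At cedar: no left child.
    At cedar: go right to lily.
      At lily: go left to yew.
        yew is a leaf — visit yew.
      At lily: go right to plum.
        plum is a leaf — visit plum.
      Visit lily.
    Visit cedar.
  Visit kale.
Visit tulip.
Full post-order sequence: reed, iris, fir, ash, sage, yew, plum, lily, cedar, kale, tulip.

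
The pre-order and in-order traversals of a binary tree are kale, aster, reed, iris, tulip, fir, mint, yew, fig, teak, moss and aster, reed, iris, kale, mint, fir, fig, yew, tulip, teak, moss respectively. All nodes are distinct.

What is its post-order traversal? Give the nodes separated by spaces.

The first element of pre-order is the root; it splits in-order into left and right subtrees.
Root kale: left subtree has 3 nodes {aster, reed, iris}, right has 7 {mint, fir, fig, yew, tulip, teak, moss}.
  Root aster: left subtree has 0 nodes { }, right has 2 {reed, iris}.
    Root reed: left subtree has 0 nodes { }, right has 1 {iris}.
  Root tulip: left subtree has 4 nodes {mint, fir, fig, yew}, right has 2 {teak, moss}.
    Root fir: left subtree has 1 node {mint}, right has 2 {fig, yew}.
      Root yew: left subtree has 1 node {fig}, right has 0 { }.
    Root teak: left subtree has 0 nodes { }, right has 1 {moss}.

iris reed aster mint fig yew fir moss teak tulip kale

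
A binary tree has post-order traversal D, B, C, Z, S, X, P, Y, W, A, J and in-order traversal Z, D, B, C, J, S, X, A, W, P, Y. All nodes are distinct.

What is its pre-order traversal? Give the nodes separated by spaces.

J Z C B D A X S W Y P

The last element of post-order is the root; it splits in-order into left and right subtrees.
Root J: left subtree has 4 nodes {Z, D, B, C}, right has 6 {S, X, A, W, P, Y}.
  Root Z: left subtree has 0 nodes { }, right has 3 {D, B, C}.
    Root C: left subtree has 2 nodes {D, B}, right has 0 { }.
      Root B: left subtree has 1 node {D}, right has 0 { }.
  Root A: left subtree has 2 nodes {S, X}, right has 3 {W, P, Y}.
    Root X: left subtree has 1 node {S}, right has 0 { }.
    Root W: left subtree has 0 nodes { }, right has 2 {P, Y}.
      Root Y: left subtree has 1 node {P}, right has 0 { }.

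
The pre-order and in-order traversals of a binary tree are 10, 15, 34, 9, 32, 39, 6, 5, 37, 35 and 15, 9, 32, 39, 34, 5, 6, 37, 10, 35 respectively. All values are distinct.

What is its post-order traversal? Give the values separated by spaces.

The first element of pre-order is the root; it splits in-order into left and right subtrees.
Root 10: left subtree has 8 nodes {15, 9, 32, 39, 34, 5, 6, 37}, right has 1 {35}.
  Root 15: left subtree has 0 nodes { }, right has 7 {9, 32, 39, 34, 5, 6, 37}.
    Root 34: left subtree has 3 nodes {9, 32, 39}, right has 3 {5, 6, 37}.
      Root 9: left subtree has 0 nodes { }, right has 2 {32, 39}.
        Root 32: left subtree has 0 nodes { }, right has 1 {39}.
      Root 6: left subtree has 1 node {5}, right has 1 {37}.

39 32 9 5 37 6 34 15 35 10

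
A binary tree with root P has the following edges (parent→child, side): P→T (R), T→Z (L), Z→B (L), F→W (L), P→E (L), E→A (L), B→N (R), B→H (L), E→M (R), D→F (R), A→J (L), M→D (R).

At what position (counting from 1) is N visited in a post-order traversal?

Post-order visits the left subtree, then the right subtree, then the node.
At P: go left to E.
  At E: go left to A.
    At A: go left to J.
      J is a leaf — visit J.
    At A: no right child.
    Visit A.
  At E: go right to M.
    At M: no left child.
    At M: go right to D.
      At D: no left child.
      At D: go right to F.
        At F: go left to W.
          W is a leaf — visit W.
        At F: no right child.
        Visit F.
      Visit D.
    Visit M.
  Visit E.
At P: go right to T.
  At T: go left to Z.
    At Z: go left to B.
      At B: go left to H.
        H is a leaf — visit H.
      At B: go right to N.
        N is a leaf — visit N.
      Visit B.
    At Z: no right child.
    Visit Z.
  At T: no right child.
  Visit T.
Visit P.
Full post-order sequence: J, A, W, F, D, M, E, H, N, B, Z, T, P.

9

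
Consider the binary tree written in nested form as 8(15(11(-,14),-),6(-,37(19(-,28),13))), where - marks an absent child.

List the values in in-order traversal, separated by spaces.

11 14 15 8 6 19 28 37 13

In-order visits the left subtree, then the node, then the right subtree.
At 8: go left to 15.
  At 15: go left to 11.
    At 11: no left child.
    Visit 11.
    At 11: go right to 14.
      14 is a leaf — visit 14.
  Visit 15.
  At 15: no right child.
Visit 8.
At 8: go right to 6.
  At 6: no left child.
  Visit 6.
  At 6: go right to 37.
    At 37: go left to 19.
      At 19: no left child.
      Visit 19.
      At 19: go right to 28.
        28 is a leaf — visit 28.
    Visit 37.
    At 37: go right to 13.
      13 is a leaf — visit 13.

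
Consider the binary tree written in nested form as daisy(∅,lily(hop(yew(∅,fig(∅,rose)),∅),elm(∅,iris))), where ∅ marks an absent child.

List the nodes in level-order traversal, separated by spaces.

daisy lily hop elm yew iris fig rose

Level-order visits nodes level by level from the root, left to right within each level.
Level 0: daisy
Level 1: lily
Level 2: hop, elm
Level 3: yew, iris
Level 4: fig
Level 5: rose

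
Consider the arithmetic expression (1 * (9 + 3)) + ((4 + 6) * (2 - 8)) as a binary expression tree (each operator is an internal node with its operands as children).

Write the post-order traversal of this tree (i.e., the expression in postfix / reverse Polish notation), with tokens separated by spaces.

1 9 3 + * 4 6 + 2 8 - * +

Post-order on an expression tree gives postfix notation: for each operator, emit left operand, right operand, then the operator.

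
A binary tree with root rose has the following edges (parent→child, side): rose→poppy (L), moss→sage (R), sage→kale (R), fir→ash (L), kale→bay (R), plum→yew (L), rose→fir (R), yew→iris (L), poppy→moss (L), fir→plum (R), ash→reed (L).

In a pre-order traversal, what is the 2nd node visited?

Pre-order visits the node, then its left subtree, then its right subtree.
Visit rose.
At rose: go left to poppy.
  Visit poppy.
  At poppy: go left to moss.
    Visit moss.
    At moss: no left child.
    At moss: go right to sage.
      Visit sage.
      At sage: no left child.
      At sage: go right to kale.
        Visit kale.
        At kale: no left child.
        At kale: go right to bay.
          bay is a leaf — visit bay.
  At poppy: no right child.
At rose: go right to fir.
  Visit fir.
  At fir: go left to ash.
    Visit ash.
    At ash: go left to reed.
      reed is a leaf — visit reed.
    At ash: no right child.
  At fir: go right to plum.
    Visit plum.
    At plum: go left to yew.
      Visit yew.
      At yew: go left to iris.
        iris is a leaf — visit iris.
      At yew: no right child.
    At plum: no right child.
Full pre-order sequence: rose, poppy, moss, sage, kale, bay, fir, ash, reed, plum, yew, iris.

poppy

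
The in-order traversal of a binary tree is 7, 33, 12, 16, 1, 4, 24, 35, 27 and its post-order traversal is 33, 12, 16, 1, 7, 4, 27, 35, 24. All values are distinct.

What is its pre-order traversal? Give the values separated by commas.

24, 4, 7, 1, 16, 12, 33, 35, 27

The last element of post-order is the root; it splits in-order into left and right subtrees.
Root 24: left subtree has 6 nodes {7, 33, 12, 16, 1, 4}, right has 2 {35, 27}.
  Root 4: left subtree has 5 nodes {7, 33, 12, 16, 1}, right has 0 { }.
    Root 7: left subtree has 0 nodes { }, right has 4 {33, 12, 16, 1}.
      Root 1: left subtree has 3 nodes {33, 12, 16}, right has 0 { }.
        Root 16: left subtree has 2 nodes {33, 12}, right has 0 { }.
          Root 12: left subtree has 1 node {33}, right has 0 { }.
  Root 35: left subtree has 0 nodes { }, right has 1 {27}.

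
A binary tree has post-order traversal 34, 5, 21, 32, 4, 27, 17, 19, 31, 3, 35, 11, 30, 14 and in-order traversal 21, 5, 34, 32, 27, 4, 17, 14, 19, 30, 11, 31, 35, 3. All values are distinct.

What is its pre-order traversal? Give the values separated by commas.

14, 17, 27, 32, 21, 5, 34, 4, 30, 19, 11, 35, 31, 3

The last element of post-order is the root; it splits in-order into left and right subtrees.
Root 14: left subtree has 7 nodes {21, 5, 34, 32, 27, 4, 17}, right has 6 {19, 30, 11, 31, 35, 3}.
  Root 17: left subtree has 6 nodes {21, 5, 34, 32, 27, 4}, right has 0 { }.
    Root 27: left subtree has 4 nodes {21, 5, 34, 32}, right has 1 {4}.
      Root 32: left subtree has 3 nodes {21, 5, 34}, right has 0 { }.
        Root 21: left subtree has 0 nodes { }, right has 2 {5, 34}.
          Root 5: left subtree has 0 nodes { }, right has 1 {34}.
  Root 30: left subtree has 1 node {19}, right has 4 {11, 31, 35, 3}.
    Root 11: left subtree has 0 nodes { }, right has 3 {31, 35, 3}.
      Root 35: left subtree has 1 node {31}, right has 1 {3}.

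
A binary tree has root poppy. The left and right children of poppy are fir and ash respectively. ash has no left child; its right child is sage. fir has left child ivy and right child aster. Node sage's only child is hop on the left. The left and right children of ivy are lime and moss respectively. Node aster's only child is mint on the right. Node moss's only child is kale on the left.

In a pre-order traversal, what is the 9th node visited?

ash

Pre-order visits the node, then its left subtree, then its right subtree.
Visit poppy.
At poppy: go left to fir.
  Visit fir.
  At fir: go left to ivy.
    Visit ivy.
    At ivy: go left to lime.
      lime is a leaf — visit lime.
    At ivy: go right to moss.
      Visit moss.
      At moss: go left to kale.
        kale is a leaf — visit kale.
      At moss: no right child.
  At fir: go right to aster.
    Visit aster.
    At aster: no left child.
    At aster: go right to mint.
      mint is a leaf — visit mint.
At poppy: go right to ash.
  Visit ash.
  At ash: no left child.
  At ash: go right to sage.
    Visit sage.
    At sage: go left to hop.
      hop is a leaf — visit hop.
    At sage: no right child.
Full pre-order sequence: poppy, fir, ivy, lime, moss, kale, aster, mint, ash, sage, hop.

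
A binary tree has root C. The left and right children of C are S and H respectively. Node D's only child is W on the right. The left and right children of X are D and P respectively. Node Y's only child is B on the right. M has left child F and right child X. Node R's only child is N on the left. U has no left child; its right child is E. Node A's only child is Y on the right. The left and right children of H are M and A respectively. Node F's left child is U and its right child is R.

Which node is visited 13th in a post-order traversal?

Y

Post-order visits the left subtree, then the right subtree, then the node.
At C: go left to S.
  S is a leaf — visit S.
At C: go right to H.
  At H: go left to M.
    At M: go left to F.
      At F: go left to U.
        At U: no left child.
        At U: go right to E.
          E is a leaf — visit E.
        Visit U.
      At F: go right to R.
        At R: go left to N.
          N is a leaf — visit N.
        At R: no right child.
        Visit R.
      Visit F.
    At M: go right to X.
      At X: go left to D.
        At D: no left child.
        At D: go right to W.
          W is a leaf — visit W.
        Visit D.
      At X: go right to P.
        P is a leaf — visit P.
      Visit X.
    Visit M.
  At H: go right to A.
    At A: no left child.
    At A: go right to Y.
      At Y: no left child.
      At Y: go right to B.
        B is a leaf — visit B.
      Visit Y.
    Visit A.
  Visit H.
Visit C.
Full post-order sequence: S, E, U, N, R, F, W, D, P, X, M, B, Y, A, H, C.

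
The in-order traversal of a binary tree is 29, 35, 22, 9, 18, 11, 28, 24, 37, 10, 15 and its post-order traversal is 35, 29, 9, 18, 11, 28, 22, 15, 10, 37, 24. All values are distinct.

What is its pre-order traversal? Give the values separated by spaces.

24 22 29 35 28 11 18 9 37 10 15

The last element of post-order is the root; it splits in-order into left and right subtrees.
Root 24: left subtree has 7 nodes {29, 35, 22, 9, 18, 11, 28}, right has 3 {37, 10, 15}.
  Root 22: left subtree has 2 nodes {29, 35}, right has 4 {9, 18, 11, 28}.
    Root 29: left subtree has 0 nodes { }, right has 1 {35}.
    Root 28: left subtree has 3 nodes {9, 18, 11}, right has 0 { }.
      Root 11: left subtree has 2 nodes {9, 18}, right has 0 { }.
        Root 18: left subtree has 1 node {9}, right has 0 { }.
  Root 37: left subtree has 0 nodes { }, right has 2 {10, 15}.
    Root 10: left subtree has 0 nodes { }, right has 1 {15}.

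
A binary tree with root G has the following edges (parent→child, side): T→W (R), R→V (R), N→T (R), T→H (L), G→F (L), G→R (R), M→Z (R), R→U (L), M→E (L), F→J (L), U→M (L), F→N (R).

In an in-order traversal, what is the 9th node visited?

In-order visits the left subtree, then the node, then the right subtree.
At G: go left to F.
  At F: go left to J.
    J is a leaf — visit J.
  Visit F.
  At F: go right to N.
    At N: no left child.
    Visit N.
    At N: go right to T.
      At T: go left to H.
        H is a leaf — visit H.
      Visit T.
      At T: go right to W.
        W is a leaf — visit W.
Visit G.
At G: go right to R.
  At R: go left to U.
    At U: go left to M.
      At M: go left to E.
        E is a leaf — visit E.
      Visit M.
      At M: go right to Z.
        Z is a leaf — visit Z.
    Visit U.
    At U: no right child.
  Visit R.
  At R: go right to V.
    V is a leaf — visit V.
Full in-order sequence: J, F, N, H, T, W, G, E, M, Z, U, R, V.

M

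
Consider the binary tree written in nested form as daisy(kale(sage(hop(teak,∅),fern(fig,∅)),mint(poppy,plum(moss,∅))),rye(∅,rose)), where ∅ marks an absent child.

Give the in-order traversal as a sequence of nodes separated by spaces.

teak hop sage fig fern kale poppy mint moss plum daisy rye rose

In-order visits the left subtree, then the node, then the right subtree.
At daisy: go left to kale.
  At kale: go left to sage.
    At sage: go left to hop.
      At hop: go left to teak.
        teak is a leaf — visit teak.
      Visit hop.
      At hop: no right child.
    Visit sage.
    At sage: go right to fern.
      At fern: go left to fig.
        fig is a leaf — visit fig.
      Visit fern.
      At fern: no right child.
  Visit kale.
  At kale: go right to mint.
    At mint: go left to poppy.
      poppy is a leaf — visit poppy.
    Visit mint.
    At mint: go right to plum.
      At plum: go left to moss.
        moss is a leaf — visit moss.
      Visit plum.
      At plum: no right child.
Visit daisy.
At daisy: go right to rye.
  At rye: no left child.
  Visit rye.
  At rye: go right to rose.
    rose is a leaf — visit rose.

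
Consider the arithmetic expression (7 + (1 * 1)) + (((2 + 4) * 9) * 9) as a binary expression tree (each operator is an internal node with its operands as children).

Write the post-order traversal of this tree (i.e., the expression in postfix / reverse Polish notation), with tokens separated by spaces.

7 1 1 * + 2 4 + 9 * 9 * +

Post-order on an expression tree gives postfix notation: for each operator, emit left operand, right operand, then the operator.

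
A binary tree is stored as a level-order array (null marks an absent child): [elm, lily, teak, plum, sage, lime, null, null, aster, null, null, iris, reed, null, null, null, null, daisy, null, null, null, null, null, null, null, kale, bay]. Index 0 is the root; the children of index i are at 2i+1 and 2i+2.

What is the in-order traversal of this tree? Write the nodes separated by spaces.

In-order visits the left subtree, then the node, then the right subtree.
At elm: go left to lily.
  At lily: go left to plum.
    At plum: no left child.
    Visit plum.
    At plum: go right to aster.
      At aster: go left to daisy.
        daisy is a leaf — visit daisy.
      Visit aster.
      At aster: no right child.
  Visit lily.
  At lily: go right to sage.
    sage is a leaf — visit sage.
Visit elm.
At elm: go right to teak.
  At teak: go left to lime.
    At lime: go left to iris.
      iris is a leaf — visit iris.
    Visit lime.
    At lime: go right to reed.
      At reed: go left to kale.
        kale is a leaf — visit kale.
      Visit reed.
      At reed: go right to bay.
        bay is a leaf — visit bay.
  Visit teak.
  At teak: no right child.

plum daisy aster lily sage elm iris lime kale reed bay teak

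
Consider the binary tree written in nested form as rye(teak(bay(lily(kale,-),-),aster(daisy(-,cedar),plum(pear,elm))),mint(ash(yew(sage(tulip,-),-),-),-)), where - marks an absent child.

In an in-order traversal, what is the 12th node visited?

tulip

In-order visits the left subtree, then the node, then the right subtree.
At rye: go left to teak.
  At teak: go left to bay.
    At bay: go left to lily.
      At lily: go left to kale.
        kale is a leaf — visit kale.
      Visit lily.
      At lily: no right child.
    Visit bay.
    At bay: no right child.
  Visit teak.
  At teak: go right to aster.
    At aster: go left to daisy.
      At daisy: no left child.
      Visit daisy.
      At daisy: go right to cedar.
        cedar is a leaf — visit cedar.
    Visit aster.
    At aster: go right to plum.
      At plum: go left to pear.
        pear is a leaf — visit pear.
      Visit plum.
      At plum: go right to elm.
        elm is a leaf — visit elm.
Visit rye.
At rye: go right to mint.
  At mint: go left to ash.
    At ash: go left to yew.
      At yew: go left to sage.
        At sage: go left to tulip.
          tulip is a leaf — visit tulip.
        Visit sage.
        At sage: no right child.
      Visit yew.
      At yew: no right child.
    Visit ash.
    At ash: no right child.
  Visit mint.
  At mint: no right child.
Full in-order sequence: kale, lily, bay, teak, daisy, cedar, aster, pear, plum, elm, rye, tulip, sage, yew, ash, mint.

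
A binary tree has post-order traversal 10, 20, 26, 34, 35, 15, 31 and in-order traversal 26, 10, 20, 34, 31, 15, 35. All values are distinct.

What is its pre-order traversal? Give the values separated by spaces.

The last element of post-order is the root; it splits in-order into left and right subtrees.
Root 31: left subtree has 4 nodes {26, 10, 20, 34}, right has 2 {15, 35}.
  Root 34: left subtree has 3 nodes {26, 10, 20}, right has 0 { }.
    Root 26: left subtree has 0 nodes { }, right has 2 {10, 20}.
      Root 20: left subtree has 1 node {10}, right has 0 { }.
  Root 15: left subtree has 0 nodes { }, right has 1 {35}.

31 34 26 20 10 15 35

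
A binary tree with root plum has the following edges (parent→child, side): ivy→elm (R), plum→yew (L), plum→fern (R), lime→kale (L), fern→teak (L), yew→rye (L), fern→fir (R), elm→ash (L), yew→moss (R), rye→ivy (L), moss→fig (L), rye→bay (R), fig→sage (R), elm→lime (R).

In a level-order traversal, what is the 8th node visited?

Level-order visits nodes level by level from the root, left to right within each level.
Level 0: plum
Level 1: yew, fern
Level 2: rye, moss, teak, fir
Level 3: ivy, bay, fig
Level 4: elm, sage
Level 5: ash, lime
Level 6: kale
Full level-order sequence: plum, yew, fern, rye, moss, teak, fir, ivy, bay, fig, elm, sage, ash, lime, kale.

ivy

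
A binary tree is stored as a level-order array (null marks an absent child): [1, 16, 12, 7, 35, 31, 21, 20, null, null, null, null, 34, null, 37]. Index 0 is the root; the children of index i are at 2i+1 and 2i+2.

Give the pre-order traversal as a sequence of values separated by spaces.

Pre-order visits the node, then its left subtree, then its right subtree.
Visit 1.
At 1: go left to 16.
  Visit 16.
  At 16: go left to 7.
    Visit 7.
    At 7: go left to 20.
      20 is a leaf — visit 20.
    At 7: no right child.
  At 16: go right to 35.
    35 is a leaf — visit 35.
At 1: go right to 12.
  Visit 12.
  At 12: go left to 31.
    Visit 31.
    At 31: no left child.
    At 31: go right to 34.
      34 is a leaf — visit 34.
  At 12: go right to 21.
    Visit 21.
    At 21: no left child.
    At 21: go right to 37.
      37 is a leaf — visit 37.

1 16 7 20 35 12 31 34 21 37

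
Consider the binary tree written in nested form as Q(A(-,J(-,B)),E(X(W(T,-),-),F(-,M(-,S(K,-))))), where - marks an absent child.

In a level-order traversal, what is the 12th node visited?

Level-order visits nodes level by level from the root, left to right within each level.
Level 0: Q
Level 1: A, E
Level 2: J, X, F
Level 3: B, W, M
Level 4: T, S
Level 5: K
Full level-order sequence: Q, A, E, J, X, F, B, W, M, T, S, K.

K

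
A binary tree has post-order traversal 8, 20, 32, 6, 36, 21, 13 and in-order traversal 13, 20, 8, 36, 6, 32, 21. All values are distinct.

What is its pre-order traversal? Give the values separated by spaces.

13 21 36 20 8 6 32

The last element of post-order is the root; it splits in-order into left and right subtrees.
Root 13: left subtree has 0 nodes { }, right has 6 {20, 8, 36, 6, 32, 21}.
  Root 21: left subtree has 5 nodes {20, 8, 36, 6, 32}, right has 0 { }.
    Root 36: left subtree has 2 nodes {20, 8}, right has 2 {6, 32}.
      Root 20: left subtree has 0 nodes { }, right has 1 {8}.
      Root 6: left subtree has 0 nodes { }, right has 1 {32}.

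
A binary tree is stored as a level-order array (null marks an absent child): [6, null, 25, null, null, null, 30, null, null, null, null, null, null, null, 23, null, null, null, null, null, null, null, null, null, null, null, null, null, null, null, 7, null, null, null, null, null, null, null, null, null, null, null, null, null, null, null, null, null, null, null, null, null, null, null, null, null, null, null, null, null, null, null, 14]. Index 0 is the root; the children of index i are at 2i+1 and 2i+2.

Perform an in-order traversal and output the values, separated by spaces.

6 25 30 23 7 14

In-order visits the left subtree, then the node, then the right subtree.
At 6: no left child.
Visit 6.
At 6: go right to 25.
  At 25: no left child.
  Visit 25.
  At 25: go right to 30.
    At 30: no left child.
    Visit 30.
    At 30: go right to 23.
      At 23: no left child.
      Visit 23.
      At 23: go right to 7.
        At 7: no left child.
        Visit 7.
        At 7: go right to 14.
          14 is a leaf — visit 14.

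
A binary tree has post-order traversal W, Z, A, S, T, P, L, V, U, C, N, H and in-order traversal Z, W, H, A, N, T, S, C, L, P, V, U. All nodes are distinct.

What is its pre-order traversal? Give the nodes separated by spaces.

H Z W N A C T S U V L P

The last element of post-order is the root; it splits in-order into left and right subtrees.
Root H: left subtree has 2 nodes {Z, W}, right has 9 {A, N, T, S, C, L, P, V, U}.
  Root Z: left subtree has 0 nodes { }, right has 1 {W}.
  Root N: left subtree has 1 node {A}, right has 7 {T, S, C, L, P, V, U}.
    Root C: left subtree has 2 nodes {T, S}, right has 4 {L, P, V, U}.
      Root T: left subtree has 0 nodes { }, right has 1 {S}.
      Root U: left subtree has 3 nodes {L, P, V}, right has 0 { }.
        Root V: left subtree has 2 nodes {L, P}, right has 0 { }.
          Root L: left subtree has 0 nodes { }, right has 1 {P}.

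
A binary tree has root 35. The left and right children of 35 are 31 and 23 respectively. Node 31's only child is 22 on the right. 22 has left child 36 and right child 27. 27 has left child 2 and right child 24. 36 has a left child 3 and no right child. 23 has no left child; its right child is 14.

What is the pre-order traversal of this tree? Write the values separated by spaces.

35 31 22 36 3 27 2 24 23 14

Pre-order visits the node, then its left subtree, then its right subtree.
Visit 35.
At 35: go left to 31.
  Visit 31.
  At 31: no left child.
  At 31: go right to 22.
    Visit 22.
    At 22: go left to 36.
      Visit 36.
      At 36: go left to 3.
        3 is a leaf — visit 3.
      At 36: no right child.
    At 22: go right to 27.
      Visit 27.
      At 27: go left to 2.
        2 is a leaf — visit 2.
      At 27: go right to 24.
        24 is a leaf — visit 24.
At 35: go right to 23.
  Visit 23.
  At 23: no left child.
  At 23: go right to 14.
    14 is a leaf — visit 14.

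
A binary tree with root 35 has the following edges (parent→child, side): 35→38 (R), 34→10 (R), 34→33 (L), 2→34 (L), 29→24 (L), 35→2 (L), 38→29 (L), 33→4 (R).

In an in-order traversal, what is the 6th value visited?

In-order visits the left subtree, then the node, then the right subtree.
At 35: go left to 2.
  At 2: go left to 34.
    At 34: go left to 33.
      At 33: no left child.
      Visit 33.
      At 33: go right to 4.
        4 is a leaf — visit 4.
    Visit 34.
    At 34: go right to 10.
      10 is a leaf — visit 10.
  Visit 2.
  At 2: no right child.
Visit 35.
At 35: go right to 38.
  At 38: go left to 29.
    At 29: go left to 24.
      24 is a leaf — visit 24.
    Visit 29.
    At 29: no right child.
  Visit 38.
  At 38: no right child.
Full in-order sequence: 33, 4, 34, 10, 2, 35, 24, 29, 38.

35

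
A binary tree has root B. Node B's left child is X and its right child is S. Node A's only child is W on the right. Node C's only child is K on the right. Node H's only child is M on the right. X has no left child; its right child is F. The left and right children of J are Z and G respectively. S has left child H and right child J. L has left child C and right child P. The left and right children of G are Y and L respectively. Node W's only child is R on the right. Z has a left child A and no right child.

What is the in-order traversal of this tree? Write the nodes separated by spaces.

In-order visits the left subtree, then the node, then the right subtree.
At B: go left to X.
  At X: no left child.
  Visit X.
  At X: go right to F.
    F is a leaf — visit F.
Visit B.
At B: go right to S.
  At S: go left to H.
    At H: no left child.
    Visit H.
    At H: go right to M.
      M is a leaf — visit M.
  Visit S.
  At S: go right to J.
    At J: go left to Z.
      At Z: go left to A.
        At A: no left child.
        Visit A.
        At A: go right to W.
          At W: no left child.
          Visit W.
          At W: go right to R.
            R is a leaf — visit R.
      Visit Z.
      At Z: no right child.
    Visit J.
    At J: go right to G.
      At G: go left to Y.
        Y is a leaf — visit Y.
      Visit G.
      At G: go right to L.
        At L: go left to C.
          At C: no left child.
          Visit C.
          At C: go right to K.
            K is a leaf — visit K.
        Visit L.
        At L: go right to P.
          P is a leaf — visit P.

X F B H M S A W R Z J Y G C K L P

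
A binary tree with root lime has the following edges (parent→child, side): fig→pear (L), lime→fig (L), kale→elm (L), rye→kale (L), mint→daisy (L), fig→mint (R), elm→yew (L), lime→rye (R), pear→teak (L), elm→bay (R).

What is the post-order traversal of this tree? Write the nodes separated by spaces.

Post-order visits the left subtree, then the right subtree, then the node.
At lime: go left to fig.
  At fig: go left to pear.
    At pear: go left to teak.
      teak is a leaf — visit teak.
    At pear: no right child.
    Visit pear.
  At fig: go right to mint.
    At mint: go left to daisy.
      daisy is a leaf — visit daisy.
    At mint: no right child.
    Visit mint.
  Visit fig.
At lime: go right to rye.
  At rye: go left to kale.
    At kale: go left to elm.
      At elm: go left to yew.
        yew is a leaf — visit yew.
      At elm: go right to bay.
        bay is a leaf — visit bay.
      Visit elm.
    At kale: no right child.
    Visit kale.
  At rye: no right child.
  Visit rye.
Visit lime.

teak pear daisy mint fig yew bay elm kale rye lime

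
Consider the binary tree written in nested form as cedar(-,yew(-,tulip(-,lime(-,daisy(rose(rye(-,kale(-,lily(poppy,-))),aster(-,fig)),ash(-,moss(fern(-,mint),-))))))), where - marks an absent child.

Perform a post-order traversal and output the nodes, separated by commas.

poppy, lily, kale, rye, fig, aster, rose, mint, fern, moss, ash, daisy, lime, tulip, yew, cedar

Post-order visits the left subtree, then the right subtree, then the node.
At cedar: no left child.
At cedar: go right to yew.
  At yew: no left child.
  At yew: go right to tulip.
    At tulip: no left child.
    At tulip: go right to lime.
      At lime: no left child.
      At lime: go right to daisy.
        At daisy: go left to rose.
          At rose: go left to rye.
            At rye: no left child.
            At rye: go right to kale.
              At kale: no left child.
              At kale: go right to lily.
                At lily: go left to poppy.
                  poppy is a leaf — visit poppy.
                At lily: no right child.
                Visit lily.
              Visit kale.
            Visit rye.
          At rose: go right to aster.
            At aster: no left child.
            At aster: go right to fig.
              fig is a leaf — visit fig.
            Visit aster.
          Visit rose.
        At daisy: go right to ash.
          At ash: no left child.
          At ash: go right to moss.
            At moss: go left to fern.
              At fern: no left child.
              At fern: go right to mint.
                mint is a leaf — visit mint.
              Visit fern.
            At moss: no right child.
            Visit moss.
          Visit ash.
        Visit daisy.
      Visit lime.
    Visit tulip.
  Visit yew.
Visit cedar.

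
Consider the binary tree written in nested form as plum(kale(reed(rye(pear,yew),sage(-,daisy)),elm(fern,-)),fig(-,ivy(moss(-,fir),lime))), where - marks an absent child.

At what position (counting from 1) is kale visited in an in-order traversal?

7

In-order visits the left subtree, then the node, then the right subtree.
At plum: go left to kale.
  At kale: go left to reed.
    At reed: go left to rye.
      At rye: go left to pear.
        pear is a leaf — visit pear.
      Visit rye.
      At rye: go right to yew.
        yew is a leaf — visit yew.
    Visit reed.
    At reed: go right to sage.
      At sage: no left child.
      Visit sage.
      At sage: go right to daisy.
        daisy is a leaf — visit daisy.
  Visit kale.
  At kale: go right to elm.
    At elm: go left to fern.
      fern is a leaf — visit fern.
    Visit elm.
    At elm: no right child.
Visit plum.
At plum: go right to fig.
  At fig: no left child.
  Visit fig.
  At fig: go right to ivy.
    At ivy: go left to moss.
      At moss: no left child.
      Visit moss.
      At moss: go right to fir.
        fir is a leaf — visit fir.
    Visit ivy.
    At ivy: go right to lime.
      lime is a leaf — visit lime.
Full in-order sequence: pear, rye, yew, reed, sage, daisy, kale, fern, elm, plum, fig, moss, fir, ivy, lime.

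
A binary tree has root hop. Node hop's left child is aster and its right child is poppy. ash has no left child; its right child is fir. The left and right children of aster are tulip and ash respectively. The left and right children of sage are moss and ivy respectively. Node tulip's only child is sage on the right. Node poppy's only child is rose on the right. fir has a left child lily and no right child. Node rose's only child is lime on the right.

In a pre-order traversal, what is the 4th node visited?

Pre-order visits the node, then its left subtree, then its right subtree.
Visit hop.
At hop: go left to aster.
  Visit aster.
  At aster: go left to tulip.
    Visit tulip.
    At tulip: no left child.
    At tulip: go right to sage.
      Visit sage.
      At sage: go left to moss.
        moss is a leaf — visit moss.
      At sage: go right to ivy.
        ivy is a leaf — visit ivy.
  At aster: go right to ash.
    Visit ash.
    At ash: no left child.
    At ash: go right to fir.
      Visit fir.
      At fir: go left to lily.
        lily is a leaf — visit lily.
      At fir: no right child.
At hop: go right to poppy.
  Visit poppy.
  At poppy: no left child.
  At poppy: go right to rose.
    Visit rose.
    At rose: no left child.
    At rose: go right to lime.
      lime is a leaf — visit lime.
Full pre-order sequence: hop, aster, tulip, sage, moss, ivy, ash, fir, lily, poppy, rose, lime.

sage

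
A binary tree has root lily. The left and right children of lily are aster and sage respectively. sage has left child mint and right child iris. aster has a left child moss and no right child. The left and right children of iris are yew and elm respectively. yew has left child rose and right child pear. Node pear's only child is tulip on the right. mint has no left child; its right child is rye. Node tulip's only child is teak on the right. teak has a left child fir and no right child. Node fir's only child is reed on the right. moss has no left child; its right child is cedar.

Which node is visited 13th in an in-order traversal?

In-order visits the left subtree, then the node, then the right subtree.
At lily: go left to aster.
  At aster: go left to moss.
    At moss: no left child.
    Visit moss.
    At moss: go right to cedar.
      cedar is a leaf — visit cedar.
  Visit aster.
  At aster: no right child.
Visit lily.
At lily: go right to sage.
  At sage: go left to mint.
    At mint: no left child.
    Visit mint.
    At mint: go right to rye.
      rye is a leaf — visit rye.
  Visit sage.
  At sage: go right to iris.
    At iris: go left to yew.
      At yew: go left to rose.
        rose is a leaf — visit rose.
      Visit yew.
      At yew: go right to pear.
        At pear: no left child.
        Visit pear.
        At pear: go right to tulip.
          At tulip: no left child.
          Visit tulip.
          At tulip: go right to teak.
            At teak: go left to fir.
              At fir: no left child.
              Visit fir.
              At fir: go right to reed.
                reed is a leaf — visit reed.
            Visit teak.
            At teak: no right child.
    Visit iris.
    At iris: go right to elm.
      elm is a leaf — visit elm.
Full in-order sequence: moss, cedar, aster, lily, mint, rye, sage, rose, yew, pear, tulip, fir, reed, teak, iris, elm.

reed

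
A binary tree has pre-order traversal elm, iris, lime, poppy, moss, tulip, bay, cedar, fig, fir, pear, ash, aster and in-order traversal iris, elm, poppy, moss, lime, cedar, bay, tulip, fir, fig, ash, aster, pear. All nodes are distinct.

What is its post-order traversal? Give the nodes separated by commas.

The first element of pre-order is the root; it splits in-order into left and right subtrees.
Root elm: left subtree has 1 node {iris}, right has 11 {poppy, moss, lime, cedar, bay, tulip, fir, fig, ash, aster, pear}.
  Root lime: left subtree has 2 nodes {poppy, moss}, right has 8 {cedar, bay, tulip, fir, fig, ash, aster, pear}.
    Root poppy: left subtree has 0 nodes { }, right has 1 {moss}.
    Root tulip: left subtree has 2 nodes {cedar, bay}, right has 5 {fir, fig, ash, aster, pear}.
      Root bay: left subtree has 1 node {cedar}, right has 0 { }.
      Root fig: left subtree has 1 node {fir}, right has 3 {ash, aster, pear}.
        Root pear: left subtree has 2 nodes {ash, aster}, right has 0 { }.
          Root ash: left subtree has 0 nodes { }, right has 1 {aster}.

iris, moss, poppy, cedar, bay, fir, aster, ash, pear, fig, tulip, lime, elm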